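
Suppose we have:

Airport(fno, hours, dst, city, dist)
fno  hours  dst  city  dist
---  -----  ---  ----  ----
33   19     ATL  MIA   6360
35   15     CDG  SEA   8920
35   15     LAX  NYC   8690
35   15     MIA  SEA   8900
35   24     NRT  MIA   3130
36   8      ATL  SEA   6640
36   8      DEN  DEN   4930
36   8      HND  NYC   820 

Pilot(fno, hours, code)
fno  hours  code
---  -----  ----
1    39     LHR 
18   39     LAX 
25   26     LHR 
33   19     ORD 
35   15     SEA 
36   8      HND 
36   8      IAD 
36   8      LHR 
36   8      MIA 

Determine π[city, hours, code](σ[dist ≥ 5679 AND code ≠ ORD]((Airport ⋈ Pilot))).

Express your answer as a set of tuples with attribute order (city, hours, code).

{(NYC, 15, SEA), (SEA, 15, SEA), (SEA, 8, HND), (SEA, 8, IAD), (SEA, 8, LHR), (SEA, 8, MIA)}

Natural join on fno, hours: {(33, 19, ATL, MIA, 6360, ORD), (35, 15, CDG, SEA, 8920, SEA), (35, 15, LAX, NYC, 8690, SEA), (35, 15, MIA, SEA, 8900, SEA), (36, 8, ATL, SEA, 6640, HND), (36, 8, ATL, SEA, 6640, IAD), (36, 8, ATL, SEA, 6640, LHR), (36, 8, ATL, SEA, 6640, MIA), (36, 8, DEN, DEN, 4930, HND), (36, 8, DEN, DEN, 4930, IAD), (36, 8, DEN, DEN, 4930, LHR), (36, 8, DEN, DEN, 4930, MIA), (36, 8, HND, NYC, 820, HND), (36, 8, HND, NYC, 820, IAD), (36, 8, HND, NYC, 820, LHR), (36, 8, HND, NYC, 820, MIA)}
Filtering on dist ≥ 5679 AND code ≠ ORD leaves {(35, 15, CDG, SEA, 8920, SEA), (35, 15, LAX, NYC, 8690, SEA), (35, 15, MIA, SEA, 8900, SEA), (36, 8, ATL, SEA, 6640, HND), (36, 8, ATL, SEA, 6640, IAD), (36, 8, ATL, SEA, 6640, LHR), (36, 8, ATL, SEA, 6640, MIA)}.
Projecting to city, hours, code (1 duplicate(s) eliminated): {(NYC, 15, SEA), (SEA, 15, SEA), (SEA, 8, HND), (SEA, 8, IAD), (SEA, 8, LHR), (SEA, 8, MIA)}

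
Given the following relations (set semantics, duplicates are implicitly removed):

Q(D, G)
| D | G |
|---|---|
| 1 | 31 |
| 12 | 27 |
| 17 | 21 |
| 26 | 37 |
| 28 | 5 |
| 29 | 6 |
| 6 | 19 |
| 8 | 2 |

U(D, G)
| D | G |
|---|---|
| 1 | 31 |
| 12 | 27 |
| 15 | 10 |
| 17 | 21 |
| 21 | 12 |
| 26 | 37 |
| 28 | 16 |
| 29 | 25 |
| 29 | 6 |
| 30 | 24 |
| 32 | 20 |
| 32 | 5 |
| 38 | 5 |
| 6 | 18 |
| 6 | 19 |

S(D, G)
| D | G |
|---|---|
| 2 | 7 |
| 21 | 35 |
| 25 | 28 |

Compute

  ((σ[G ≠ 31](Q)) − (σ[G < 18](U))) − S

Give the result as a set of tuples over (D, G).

Apply σ_{G ≠ 31}; surviving tuples: {(12, 27), (17, 21), (26, 37), (28, 5), (29, 6), (6, 19), (8, 2)}
Apply σ_{G < 18}; surviving tuples: {(15, 10), (21, 12), (28, 16), (29, 6), (32, 5), (38, 5)}
Difference: {(12, 27), (17, 21), (26, 37), (28, 5), (29, 6), (6, 19), (8, 2)} with {(15, 10), (21, 12), (28, 16), (29, 6), (32, 5), (38, 5)} → {(12, 27), (17, 21), (26, 37), (28, 5), (6, 19), (8, 2)}
Difference: {(12, 27), (17, 21), (26, 37), (28, 5), (6, 19), (8, 2)} with {(2, 7), (21, 35), (25, 28)} → {(12, 27), (17, 21), (26, 37), (28, 5), (6, 19), (8, 2)}

{(12, 27), (17, 21), (26, 37), (28, 5), (6, 19), (8, 2)}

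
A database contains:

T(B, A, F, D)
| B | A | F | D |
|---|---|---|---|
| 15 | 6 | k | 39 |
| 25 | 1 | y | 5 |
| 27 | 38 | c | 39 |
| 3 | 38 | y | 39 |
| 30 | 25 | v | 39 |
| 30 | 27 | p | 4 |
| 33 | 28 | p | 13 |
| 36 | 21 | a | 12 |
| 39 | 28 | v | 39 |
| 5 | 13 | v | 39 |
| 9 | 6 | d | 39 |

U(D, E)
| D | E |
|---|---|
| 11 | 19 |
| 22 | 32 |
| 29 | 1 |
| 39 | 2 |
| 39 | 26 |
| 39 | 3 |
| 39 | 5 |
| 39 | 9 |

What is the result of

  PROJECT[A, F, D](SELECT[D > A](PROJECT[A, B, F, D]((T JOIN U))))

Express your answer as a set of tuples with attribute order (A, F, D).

Natural join on D: {(15, 6, k, 39, 2), (15, 6, k, 39, 26), (15, 6, k, 39, 3), (15, 6, k, 39, 5), (15, 6, k, 39, 9), (27, 38, c, 39, 2), (27, 38, c, 39, 26), (27, 38, c, 39, 3), (27, 38, c, 39, 5), (27, 38, c, 39, 9), (3, 38, y, 39, 2), (3, 38, y, 39, 26), (3, 38, y, 39, 3), (3, 38, y, 39, 5), (3, 38, y, 39, 9), (30, 25, v, 39, 2), (30, 25, v, 39, 26), (30, 25, v, 39, 3), (30, 25, v, 39, 5), (30, 25, v, 39, 9), (39, 28, v, 39, 2), (39, 28, v, 39, 26), (39, 28, v, 39, 3), (39, 28, v, 39, 5), (39, 28, v, 39, 9), (5, 13, v, 39, 2), (5, 13, v, 39, 26), (5, 13, v, 39, 3), (5, 13, v, 39, 5), (5, 13, v, 39, 9), (9, 6, d, 39, 2), (9, 6, d, 39, 26), (9, 6, d, 39, 3), (9, 6, d, 39, 5), (9, 6, d, 39, 9)}
Keep only column(s) A, B, F, D (28 duplicate(s) eliminated): {(13, 5, v, 39), (25, 30, v, 39), (28, 39, v, 39), (38, 27, c, 39), (38, 3, y, 39), (6, 15, k, 39), (6, 9, d, 39)}
Apply σ_{D > A}; surviving tuples: {(13, 5, v, 39), (25, 30, v, 39), (28, 39, v, 39), (38, 27, c, 39), (38, 3, y, 39), (6, 15, k, 39), (6, 9, d, 39)}
Keep only column(s) A, F, D: {(13, v, 39), (25, v, 39), (28, v, 39), (38, c, 39), (38, y, 39), (6, d, 39), (6, k, 39)}

{(13, v, 39), (25, v, 39), (28, v, 39), (38, c, 39), (38, y, 39), (6, d, 39), (6, k, 39)}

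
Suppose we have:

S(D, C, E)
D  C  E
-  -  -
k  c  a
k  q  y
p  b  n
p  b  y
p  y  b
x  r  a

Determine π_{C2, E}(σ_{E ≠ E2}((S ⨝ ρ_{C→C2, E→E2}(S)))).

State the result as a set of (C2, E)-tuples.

{(b, b), (b, n), (b, y), (c, y), (q, a), (y, n), (y, y)}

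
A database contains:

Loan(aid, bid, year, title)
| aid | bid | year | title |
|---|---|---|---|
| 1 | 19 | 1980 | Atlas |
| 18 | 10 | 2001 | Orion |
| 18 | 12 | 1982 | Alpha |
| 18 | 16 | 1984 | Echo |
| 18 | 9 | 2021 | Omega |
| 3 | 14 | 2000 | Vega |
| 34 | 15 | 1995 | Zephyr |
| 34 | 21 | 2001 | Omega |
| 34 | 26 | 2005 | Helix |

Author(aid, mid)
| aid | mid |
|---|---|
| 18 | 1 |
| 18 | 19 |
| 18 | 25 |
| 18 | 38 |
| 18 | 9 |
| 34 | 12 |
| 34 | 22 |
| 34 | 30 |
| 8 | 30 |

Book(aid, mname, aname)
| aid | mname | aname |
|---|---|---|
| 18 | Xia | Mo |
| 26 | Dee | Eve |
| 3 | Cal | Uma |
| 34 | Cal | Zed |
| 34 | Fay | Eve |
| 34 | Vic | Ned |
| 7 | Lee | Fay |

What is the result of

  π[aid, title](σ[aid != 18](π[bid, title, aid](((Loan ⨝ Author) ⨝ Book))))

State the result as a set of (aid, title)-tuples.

Natural join on aid: {(18, 10, 2001, Orion, 1), (18, 10, 2001, Orion, 19), (18, 10, 2001, Orion, 25), (18, 10, 2001, Orion, 38), (18, 10, 2001, Orion, 9), (18, 12, 1982, Alpha, 1), (18, 12, 1982, Alpha, 19), (18, 12, 1982, Alpha, 25), (18, 12, 1982, Alpha, 38), (18, 12, 1982, Alpha, 9), (18, 16, 1984, Echo, 1), (18, 16, 1984, Echo, 19), (18, 16, 1984, Echo, 25), (18, 16, 1984, Echo, 38), (18, 16, 1984, Echo, 9), (18, 9, 2021, Omega, 1), (18, 9, 2021, Omega, 19), (18, 9, 2021, Omega, 25), (18, 9, 2021, Omega, 38), (18, 9, 2021, Omega, 9), (34, 15, 1995, Zephyr, 12), (34, 15, 1995, Zephyr, 22), (34, 15, 1995, Zephyr, 30), (34, 21, 2001, Omega, 12), (34, 21, 2001, Omega, 22), (34, 21, 2001, Omega, 30), (34, 26, 2005, Helix, 12), (34, 26, 2005, Helix, 22), (34, 26, 2005, Helix, 30)}
Natural join on aid: {(18, 10, 2001, Orion, 1, Xia, Mo), (18, 10, 2001, Orion, 19, Xia, Mo), (18, 10, 2001, Orion, 25, Xia, Mo), (18, 10, 2001, Orion, 38, Xia, Mo), (18, 10, 2001, Orion, 9, Xia, Mo), (18, 12, 1982, Alpha, 1, Xia, Mo), (18, 12, 1982, Alpha, 19, Xia, Mo), (18, 12, 1982, Alpha, 25, Xia, Mo), (18, 12, 1982, Alpha, 38, Xia, Mo), (18, 12, 1982, Alpha, 9, Xia, Mo), (18, 16, 1984, Echo, 1, Xia, Mo), (18, 16, 1984, Echo, 19, Xia, Mo), (18, 16, 1984, Echo, 25, Xia, Mo), (18, 16, 1984, Echo, 38, Xia, Mo), (18, 16, 1984, Echo, 9, Xia, Mo), (18, 9, 2021, Omega, 1, Xia, Mo), (18, 9, 2021, Omega, 19, Xia, Mo), (18, 9, 2021, Omega, 25, Xia, Mo), (18, 9, 2021, Omega, 38, Xia, Mo), (18, 9, 2021, Omega, 9, Xia, Mo), (34, 15, 1995, Zephyr, 12, Cal, Zed), (34, 15, 1995, Zephyr, 12, Fay, Eve), (34, 15, 1995, Zephyr, 12, Vic, Ned), (34, 15, 1995, Zephyr, 22, Cal, Zed), (34, 15, 1995, Zephyr, 22, Fay, Eve), (34, 15, 1995, Zephyr, 22, Vic, Ned), (34, 15, 1995, Zephyr, 30, Cal, Zed), (34, 15, 1995, Zephyr, 30, Fay, Eve), (34, 15, 1995, Zephyr, 30, Vic, Ned), (34, 21, 2001, Omega, 12, Cal, Zed), (34, 21, 2001, Omega, 12, Fay, Eve), (34, 21, 2001, Omega, 12, Vic, Ned), (34, 21, 2001, Omega, 22, Cal, Zed), (34, 21, 2001, Omega, 22, Fay, Eve), (34, 21, 2001, Omega, 22, Vic, Ned), (34, 21, 2001, Omega, 30, Cal, Zed), (34, 21, 2001, Omega, 30, Fay, Eve), (34, 21, 2001, Omega, 30, Vic, Ned), (34, 26, 2005, Helix, 12, Cal, Zed), (34, 26, 2005, Helix, 12, Fay, Eve), (34, 26, 2005, Helix, 12, Vic, Ned), (34, 26, 2005, Helix, 22, Cal, Zed), (34, 26, 2005, Helix, 22, Fay, Eve), (34, 26, 2005, Helix, 22, Vic, Ned), (34, 26, 2005, Helix, 30, Cal, Zed), (34, 26, 2005, Helix, 30, Fay, Eve), (34, 26, 2005, Helix, 30, Vic, Ned)}
π_{bid, title, aid} gives {(10, Orion, 18), (12, Alpha, 18), (15, Zephyr, 34), (16, Echo, 18), (21, Omega, 34), (26, Helix, 34), (9, Omega, 18)} (40 duplicate(s) eliminated).
Filtering on aid != 18 leaves {(15, Zephyr, 34), (21, Omega, 34), (26, Helix, 34)}.
π_{aid, title} gives {(34, Helix), (34, Omega), (34, Zephyr)}.

{(34, Helix), (34, Omega), (34, Zephyr)}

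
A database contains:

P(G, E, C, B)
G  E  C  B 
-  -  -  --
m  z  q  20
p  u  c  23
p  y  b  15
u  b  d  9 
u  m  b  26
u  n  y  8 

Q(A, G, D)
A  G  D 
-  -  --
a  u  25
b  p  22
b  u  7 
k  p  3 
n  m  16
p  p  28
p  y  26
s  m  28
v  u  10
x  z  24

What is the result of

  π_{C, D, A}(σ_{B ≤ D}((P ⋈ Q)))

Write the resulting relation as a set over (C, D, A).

{(b, 22, b), (b, 28, p), (c, 28, p), (d, 10, v), (d, 25, a), (q, 28, s), (y, 10, v), (y, 25, a)}

Joining P and Q on G yields {(m, z, q, 20, n, 16), (m, z, q, 20, s, 28), (p, u, c, 23, b, 22), (p, u, c, 23, k, 3), (p, u, c, 23, p, 28), (p, y, b, 15, b, 22), (p, y, b, 15, k, 3), (p, y, b, 15, p, 28), (u, b, d, 9, a, 25), (u, b, d, 9, b, 7), (u, b, d, 9, v, 10), (u, m, b, 26, a, 25), (u, m, b, 26, b, 7), (u, m, b, 26, v, 10), (u, n, y, 8, a, 25), (u, n, y, 8, b, 7), (u, n, y, 8, v, 10)}.
Filtering on B ≤ D leaves {(m, z, q, 20, s, 28), (p, u, c, 23, p, 28), (p, y, b, 15, b, 22), (p, y, b, 15, p, 28), (u, b, d, 9, a, 25), (u, b, d, 9, v, 10), (u, n, y, 8, a, 25), (u, n, y, 8, v, 10)}.
π[C, D, A]: project onto (C, D, A) → {(b, 22, b), (b, 28, p), (c, 28, p), (d, 10, v), (d, 25, a), (q, 28, s), (y, 10, v), (y, 25, a)}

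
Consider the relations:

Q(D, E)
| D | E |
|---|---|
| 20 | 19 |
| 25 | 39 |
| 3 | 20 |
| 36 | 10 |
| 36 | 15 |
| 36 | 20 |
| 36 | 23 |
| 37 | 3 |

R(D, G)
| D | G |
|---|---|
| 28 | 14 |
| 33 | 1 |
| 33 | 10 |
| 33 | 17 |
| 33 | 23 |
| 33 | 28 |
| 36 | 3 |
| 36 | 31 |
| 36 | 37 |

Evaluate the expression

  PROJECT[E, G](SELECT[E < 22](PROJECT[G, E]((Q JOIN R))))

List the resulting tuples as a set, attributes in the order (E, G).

Natural join on D: {(36, 10, 3), (36, 10, 31), (36, 10, 37), (36, 15, 3), (36, 15, 31), (36, 15, 37), (36, 20, 3), (36, 20, 31), (36, 20, 37), (36, 23, 3), (36, 23, 31), (36, 23, 37)}
π[G, E]: project onto (G, E) → {(3, 10), (3, 15), (3, 20), (3, 23), (31, 10), (31, 15), (31, 20), (31, 23), (37, 10), (37, 15), (37, 20), (37, 23)}
Filtering on E < 22 leaves {(3, 10), (3, 15), (3, 20), (31, 10), (31, 15), (31, 20), (37, 10), (37, 15), (37, 20)}.
π[E, G]: project onto (E, G) → {(10, 3), (10, 31), (10, 37), (15, 3), (15, 31), (15, 37), (20, 3), (20, 31), (20, 37)}

{(10, 3), (10, 31), (10, 37), (15, 3), (15, 31), (15, 37), (20, 3), (20, 31), (20, 37)}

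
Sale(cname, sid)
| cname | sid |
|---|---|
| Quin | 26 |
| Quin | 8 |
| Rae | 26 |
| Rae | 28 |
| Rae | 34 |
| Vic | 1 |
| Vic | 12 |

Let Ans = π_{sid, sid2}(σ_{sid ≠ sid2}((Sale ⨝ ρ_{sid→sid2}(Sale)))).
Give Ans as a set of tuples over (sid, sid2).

ρ[sid→sid2]: schema becomes (cname, sid2); tuples unchanged.
Natural join on cname: {(Quin, 26, 26), (Quin, 26, 8), (Quin, 8, 26), (Quin, 8, 8), (Rae, 26, 26), (Rae, 26, 28), (Rae, 26, 34), (Rae, 28, 26), (Rae, 28, 28), (Rae, 28, 34), (Rae, 34, 26), (Rae, 34, 28), (Rae, 34, 34), (Vic, 1, 1), (Vic, 1, 12), (Vic, 12, 1), (Vic, 12, 12)}
Filtering on sid ≠ sid2 leaves {(Quin, 26, 8), (Quin, 8, 26), (Rae, 26, 28), (Rae, 26, 34), (Rae, 28, 26), (Rae, 28, 34), (Rae, 34, 26), (Rae, 34, 28), (Vic, 1, 12), (Vic, 12, 1)}.
Projecting to sid, sid2: {(1, 12), (12, 1), (26, 28), (26, 34), (26, 8), (28, 26), (28, 34), (34, 26), (34, 28), (8, 26)}

{(1, 12), (12, 1), (26, 28), (26, 34), (26, 8), (28, 26), (28, 34), (34, 26), (34, 28), (8, 26)}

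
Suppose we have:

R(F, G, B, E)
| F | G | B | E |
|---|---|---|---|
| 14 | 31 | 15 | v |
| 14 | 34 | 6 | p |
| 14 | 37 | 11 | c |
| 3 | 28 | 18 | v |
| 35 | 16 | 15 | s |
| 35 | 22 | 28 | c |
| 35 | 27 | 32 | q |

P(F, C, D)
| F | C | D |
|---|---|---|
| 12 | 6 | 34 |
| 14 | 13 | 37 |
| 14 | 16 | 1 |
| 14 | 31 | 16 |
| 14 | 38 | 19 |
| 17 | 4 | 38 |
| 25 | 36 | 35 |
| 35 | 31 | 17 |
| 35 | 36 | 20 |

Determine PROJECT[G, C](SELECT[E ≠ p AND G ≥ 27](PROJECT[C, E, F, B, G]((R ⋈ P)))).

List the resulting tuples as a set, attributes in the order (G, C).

{(27, 31), (27, 36), (31, 13), (31, 16), (31, 31), (31, 38), (37, 13), (37, 16), (37, 31), (37, 38)}

Joining R and P on F yields {(14, 31, 15, v, 13, 37), (14, 31, 15, v, 16, 1), (14, 31, 15, v, 31, 16), (14, 31, 15, v, 38, 19), (14, 34, 6, p, 13, 37), (14, 34, 6, p, 16, 1), (14, 34, 6, p, 31, 16), (14, 34, 6, p, 38, 19), (14, 37, 11, c, 13, 37), (14, 37, 11, c, 16, 1), (14, 37, 11, c, 31, 16), (14, 37, 11, c, 38, 19), (35, 16, 15, s, 31, 17), (35, 16, 15, s, 36, 20), (35, 22, 28, c, 31, 17), (35, 22, 28, c, 36, 20), (35, 27, 32, q, 31, 17), (35, 27, 32, q, 36, 20)}.
Projecting to C, E, F, B, G: {(13, c, 14, 11, 37), (13, p, 14, 6, 34), (13, v, 14, 15, 31), (16, c, 14, 11, 37), (16, p, 14, 6, 34), (16, v, 14, 15, 31), (31, c, 14, 11, 37), (31, c, 35, 28, 22), (31, p, 14, 6, 34), (31, q, 35, 32, 27), (31, s, 35, 15, 16), (31, v, 14, 15, 31), (36, c, 35, 28, 22), (36, q, 35, 32, 27), (36, s, 35, 15, 16), (38, c, 14, 11, 37), (38, p, 14, 6, 34), (38, v, 14, 15, 31)}
σ[E ≠ p AND G ≥ 27]: keep tuples satisfying E ≠ p AND G ≥ 27 → {(13, c, 14, 11, 37), (13, v, 14, 15, 31), (16, c, 14, 11, 37), (16, v, 14, 15, 31), (31, c, 14, 11, 37), (31, q, 35, 32, 27), (31, v, 14, 15, 31), (36, q, 35, 32, 27), (38, c, 14, 11, 37), (38, v, 14, 15, 31)}
Projecting to G, C: {(27, 31), (27, 36), (31, 13), (31, 16), (31, 31), (31, 38), (37, 13), (37, 16), (37, 31), (37, 38)}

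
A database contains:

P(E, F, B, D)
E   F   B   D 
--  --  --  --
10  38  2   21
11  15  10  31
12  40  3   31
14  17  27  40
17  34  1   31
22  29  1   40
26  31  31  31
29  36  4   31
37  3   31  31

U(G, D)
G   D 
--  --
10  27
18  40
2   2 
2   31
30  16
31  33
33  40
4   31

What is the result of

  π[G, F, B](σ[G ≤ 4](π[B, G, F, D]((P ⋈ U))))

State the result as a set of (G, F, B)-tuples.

Natural join on D: {(11, 15, 10, 31, 2), (11, 15, 10, 31, 4), (12, 40, 3, 31, 2), (12, 40, 3, 31, 4), (14, 17, 27, 40, 18), (14, 17, 27, 40, 33), (17, 34, 1, 31, 2), (17, 34, 1, 31, 4), (22, 29, 1, 40, 18), (22, 29, 1, 40, 33), (26, 31, 31, 31, 2), (26, 31, 31, 31, 4), (29, 36, 4, 31, 2), (29, 36, 4, 31, 4), (37, 3, 31, 31, 2), (37, 3, 31, 31, 4)}
Keep only column(s) B, G, F, D: {(1, 18, 29, 40), (1, 2, 34, 31), (1, 33, 29, 40), (1, 4, 34, 31), (10, 2, 15, 31), (10, 4, 15, 31), (27, 18, 17, 40), (27, 33, 17, 40), (3, 2, 40, 31), (3, 4, 40, 31), (31, 2, 3, 31), (31, 2, 31, 31), (31, 4, 3, 31), (31, 4, 31, 31), (4, 2, 36, 31), (4, 4, 36, 31)}
Selection G ≤ 4: {(1, 2, 34, 31), (1, 4, 34, 31), (10, 2, 15, 31), (10, 4, 15, 31), (3, 2, 40, 31), (3, 4, 40, 31), (31, 2, 3, 31), (31, 2, 31, 31), (31, 4, 3, 31), (31, 4, 31, 31), (4, 2, 36, 31), (4, 4, 36, 31)}
Keep only column(s) G, F, B: {(2, 15, 10), (2, 3, 31), (2, 31, 31), (2, 34, 1), (2, 36, 4), (2, 40, 3), (4, 15, 10), (4, 3, 31), (4, 31, 31), (4, 34, 1), (4, 36, 4), (4, 40, 3)}

{(2, 15, 10), (2, 3, 31), (2, 31, 31), (2, 34, 1), (2, 36, 4), (2, 40, 3), (4, 15, 10), (4, 3, 31), (4, 31, 31), (4, 34, 1), (4, 36, 4), (4, 40, 3)}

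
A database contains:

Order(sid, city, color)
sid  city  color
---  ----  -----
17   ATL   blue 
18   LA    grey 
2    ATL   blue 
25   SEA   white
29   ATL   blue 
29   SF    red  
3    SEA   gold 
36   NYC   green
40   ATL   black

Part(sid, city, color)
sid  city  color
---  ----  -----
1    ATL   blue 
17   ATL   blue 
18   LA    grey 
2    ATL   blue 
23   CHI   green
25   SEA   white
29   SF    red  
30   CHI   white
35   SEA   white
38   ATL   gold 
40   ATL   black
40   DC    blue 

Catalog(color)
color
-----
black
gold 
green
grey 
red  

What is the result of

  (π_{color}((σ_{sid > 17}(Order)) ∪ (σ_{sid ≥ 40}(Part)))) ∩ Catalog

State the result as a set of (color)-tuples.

{black, green, grey, red}

σ[sid > 17]: keep tuples satisfying sid > 17 → {(18, LA, grey), (25, SEA, white), (29, ATL, blue), (29, SF, red), (36, NYC, green), (40, ATL, black)}
σ[sid ≥ 40]: keep tuples satisfying sid ≥ 40 → {(40, ATL, black), (40, DC, blue)}
Set union of the two operands is {(18, LA, grey), (25, SEA, white), (29, ATL, blue), (29, SF, red), (36, NYC, green), (40, ATL, black), (40, DC, blue)}.
Projecting to color (1 duplicate(s) eliminated): {black, blue, green, grey, red, white}
Set intersection of the two operands is {black, green, grey, red}.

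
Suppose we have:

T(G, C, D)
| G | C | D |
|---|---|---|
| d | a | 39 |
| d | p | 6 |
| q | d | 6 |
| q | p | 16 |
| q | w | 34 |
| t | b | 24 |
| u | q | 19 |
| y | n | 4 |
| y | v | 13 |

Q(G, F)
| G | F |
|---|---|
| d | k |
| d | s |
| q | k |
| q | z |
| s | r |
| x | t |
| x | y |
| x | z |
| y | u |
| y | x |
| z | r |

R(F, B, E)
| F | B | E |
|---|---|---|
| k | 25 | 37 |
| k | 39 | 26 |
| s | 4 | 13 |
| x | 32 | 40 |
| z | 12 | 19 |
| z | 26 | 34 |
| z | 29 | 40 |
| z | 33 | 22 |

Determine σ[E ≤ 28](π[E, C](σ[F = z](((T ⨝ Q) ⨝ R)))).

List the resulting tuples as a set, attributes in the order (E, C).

Natural join on G: {(d, a, 39, k), (d, a, 39, s), (d, p, 6, k), (d, p, 6, s), (q, d, 6, k), (q, d, 6, z), (q, p, 16, k), (q, p, 16, z), (q, w, 34, k), (q, w, 34, z), (y, n, 4, u), (y, n, 4, x), (y, v, 13, u), (y, v, 13, x)}
Natural join on F: {(d, a, 39, k, 25, 37), (d, a, 39, k, 39, 26), (d, a, 39, s, 4, 13), (d, p, 6, k, 25, 37), (d, p, 6, k, 39, 26), (d, p, 6, s, 4, 13), (q, d, 6, k, 25, 37), (q, d, 6, k, 39, 26), (q, d, 6, z, 12, 19), (q, d, 6, z, 26, 34), (q, d, 6, z, 29, 40), (q, d, 6, z, 33, 22), (q, p, 16, k, 25, 37), (q, p, 16, k, 39, 26), (q, p, 16, z, 12, 19), (q, p, 16, z, 26, 34), (q, p, 16, z, 29, 40), (q, p, 16, z, 33, 22), (q, w, 34, k, 25, 37), (q, w, 34, k, 39, 26), (q, w, 34, z, 12, 19), (q, w, 34, z, 26, 34), (q, w, 34, z, 29, 40), (q, w, 34, z, 33, 22), (y, n, 4, x, 32, 40), (y, v, 13, x, 32, 40)}
Apply σ_{F = z}; surviving tuples: {(q, d, 6, z, 12, 19), (q, d, 6, z, 26, 34), (q, d, 6, z, 29, 40), (q, d, 6, z, 33, 22), (q, p, 16, z, 12, 19), (q, p, 16, z, 26, 34), (q, p, 16, z, 29, 40), (q, p, 16, z, 33, 22), (q, w, 34, z, 12, 19), (q, w, 34, z, 26, 34), (q, w, 34, z, 29, 40), (q, w, 34, z, 33, 22)}
Projecting to E, C: {(19, d), (19, p), (19, w), (22, d), (22, p), (22, w), (34, d), (34, p), (34, w), (40, d), (40, p), (40, w)}
Apply σ_{E ≤ 28}; surviving tuples: {(19, d), (19, p), (19, w), (22, d), (22, p), (22, w)}

{(19, d), (19, p), (19, w), (22, d), (22, p), (22, w)}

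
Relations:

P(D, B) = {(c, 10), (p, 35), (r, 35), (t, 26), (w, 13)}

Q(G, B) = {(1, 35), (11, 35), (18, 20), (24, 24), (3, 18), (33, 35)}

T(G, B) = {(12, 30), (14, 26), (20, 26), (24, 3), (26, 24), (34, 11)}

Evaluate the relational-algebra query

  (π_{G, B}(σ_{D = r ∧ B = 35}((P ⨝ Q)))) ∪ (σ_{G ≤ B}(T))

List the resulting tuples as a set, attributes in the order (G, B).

Natural join on B: {(p, 35, 1), (p, 35, 11), (p, 35, 33), (r, 35, 1), (r, 35, 11), (r, 35, 33)}
Apply σ_{D = r ∧ B = 35}; surviving tuples: {(r, 35, 1), (r, 35, 11), (r, 35, 33)}
π[G, B]: project onto (G, B) → {(1, 35), (11, 35), (33, 35)}
Apply σ_{G ≤ B}; surviving tuples: {(12, 30), (14, 26), (20, 26)}
Taking the union: {(1, 35), (11, 35), (12, 30), (14, 26), (20, 26), (33, 35)}

{(1, 35), (11, 35), (12, 30), (14, 26), (20, 26), (33, 35)}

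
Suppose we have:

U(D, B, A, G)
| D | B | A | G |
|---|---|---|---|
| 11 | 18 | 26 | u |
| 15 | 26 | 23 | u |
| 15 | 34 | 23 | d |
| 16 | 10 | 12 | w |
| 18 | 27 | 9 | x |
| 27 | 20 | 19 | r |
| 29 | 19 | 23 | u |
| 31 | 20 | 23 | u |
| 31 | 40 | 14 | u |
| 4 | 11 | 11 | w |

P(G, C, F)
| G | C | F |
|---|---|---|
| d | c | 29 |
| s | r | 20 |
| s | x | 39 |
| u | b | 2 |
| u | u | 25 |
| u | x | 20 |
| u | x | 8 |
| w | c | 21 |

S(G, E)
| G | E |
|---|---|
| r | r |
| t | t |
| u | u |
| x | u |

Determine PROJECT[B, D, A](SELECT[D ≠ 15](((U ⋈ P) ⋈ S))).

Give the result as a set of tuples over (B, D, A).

Joining U and P on G yields {(11, 18, 26, u, b, 2), (11, 18, 26, u, u, 25), (11, 18, 26, u, x, 20), (11, 18, 26, u, x, 8), (15, 26, 23, u, b, 2), (15, 26, 23, u, u, 25), (15, 26, 23, u, x, 20), (15, 26, 23, u, x, 8), (15, 34, 23, d, c, 29), (16, 10, 12, w, c, 21), (29, 19, 23, u, b, 2), (29, 19, 23, u, u, 25), (29, 19, 23, u, x, 20), (29, 19, 23, u, x, 8), (31, 20, 23, u, b, 2), (31, 20, 23, u, u, 25), (31, 20, 23, u, x, 20), (31, 20, 23, u, x, 8), (31, 40, 14, u, b, 2), (31, 40, 14, u, u, 25), (31, 40, 14, u, x, 20), (31, 40, 14, u, x, 8), (4, 11, 11, w, c, 21)}.
Joining (U ⋈ P) and S on G yields {(11, 18, 26, u, b, 2, u), (11, 18, 26, u, u, 25, u), (11, 18, 26, u, x, 20, u), (11, 18, 26, u, x, 8, u), (15, 26, 23, u, b, 2, u), (15, 26, 23, u, u, 25, u), (15, 26, 23, u, x, 20, u), (15, 26, 23, u, x, 8, u), (29, 19, 23, u, b, 2, u), (29, 19, 23, u, u, 25, u), (29, 19, 23, u, x, 20, u), (29, 19, 23, u, x, 8, u), (31, 20, 23, u, b, 2, u), (31, 20, 23, u, u, 25, u), (31, 20, 23, u, x, 20, u), (31, 20, 23, u, x, 8, u), (31, 40, 14, u, b, 2, u), (31, 40, 14, u, u, 25, u), (31, 40, 14, u, x, 20, u), (31, 40, 14, u, x, 8, u)}.
Apply σ_{D ≠ 15}; surviving tuples: {(11, 18, 26, u, b, 2, u), (11, 18, 26, u, u, 25, u), (11, 18, 26, u, x, 20, u), (11, 18, 26, u, x, 8, u), (29, 19, 23, u, b, 2, u), (29, 19, 23, u, u, 25, u), (29, 19, 23, u, x, 20, u), (29, 19, 23, u, x, 8, u), (31, 20, 23, u, b, 2, u), (31, 20, 23, u, u, 25, u), (31, 20, 23, u, x, 20, u), (31, 20, 23, u, x, 8, u), (31, 40, 14, u, b, 2, u), (31, 40, 14, u, u, 25, u), (31, 40, 14, u, x, 20, u), (31, 40, 14, u, x, 8, u)}
Projecting to B, D, A (12 duplicate(s) eliminated): {(18, 11, 26), (19, 29, 23), (20, 31, 23), (40, 31, 14)}

{(18, 11, 26), (19, 29, 23), (20, 31, 23), (40, 31, 14)}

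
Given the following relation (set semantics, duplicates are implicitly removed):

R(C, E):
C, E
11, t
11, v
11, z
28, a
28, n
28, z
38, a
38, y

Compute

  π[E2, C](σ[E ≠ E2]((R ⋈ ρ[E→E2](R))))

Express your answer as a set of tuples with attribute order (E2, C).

{(a, 28), (a, 38), (n, 28), (t, 11), (v, 11), (y, 38), (z, 11), (z, 28)}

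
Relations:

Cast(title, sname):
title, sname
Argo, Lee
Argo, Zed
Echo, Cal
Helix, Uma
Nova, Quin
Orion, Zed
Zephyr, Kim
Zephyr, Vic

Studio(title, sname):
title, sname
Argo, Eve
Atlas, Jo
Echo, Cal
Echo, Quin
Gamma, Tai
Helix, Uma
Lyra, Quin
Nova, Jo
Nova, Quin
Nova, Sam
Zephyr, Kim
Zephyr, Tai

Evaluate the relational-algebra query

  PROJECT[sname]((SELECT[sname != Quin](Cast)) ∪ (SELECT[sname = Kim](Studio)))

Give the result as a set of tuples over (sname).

{Cal, Kim, Lee, Uma, Vic, Zed}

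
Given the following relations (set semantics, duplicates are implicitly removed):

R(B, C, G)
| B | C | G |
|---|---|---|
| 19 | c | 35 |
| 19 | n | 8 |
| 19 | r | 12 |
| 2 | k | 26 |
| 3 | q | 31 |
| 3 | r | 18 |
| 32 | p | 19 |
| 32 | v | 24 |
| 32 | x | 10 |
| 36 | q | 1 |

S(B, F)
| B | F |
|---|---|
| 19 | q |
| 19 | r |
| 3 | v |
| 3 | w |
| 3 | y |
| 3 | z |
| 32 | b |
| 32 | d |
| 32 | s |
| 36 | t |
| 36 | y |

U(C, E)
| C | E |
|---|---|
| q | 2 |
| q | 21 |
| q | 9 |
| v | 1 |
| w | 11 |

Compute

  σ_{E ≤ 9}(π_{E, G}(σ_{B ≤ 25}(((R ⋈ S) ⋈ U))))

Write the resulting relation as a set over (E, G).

R ⋈ S (natural join on B): {(19, c, 35, q), (19, c, 35, r), (19, n, 8, q), (19, n, 8, r), (19, r, 12, q), (19, r, 12, r), (3, q, 31, v), (3, q, 31, w), (3, q, 31, y), (3, q, 31, z), (3, r, 18, v), (3, r, 18, w), (3, r, 18, y), (3, r, 18, z), (32, p, 19, b), (32, p, 19, d), (32, p, 19, s), (32, v, 24, b), (32, v, 24, d), (32, v, 24, s), (32, x, 10, b), (32, x, 10, d), (32, x, 10, s), (36, q, 1, t), (36, q, 1, y)}
(R ⋈ S) ⋈ U (natural join on C): {(3, q, 31, v, 2), (3, q, 31, v, 21), (3, q, 31, v, 9), (3, q, 31, w, 2), (3, q, 31, w, 21), (3, q, 31, w, 9), (3, q, 31, y, 2), (3, q, 31, y, 21), (3, q, 31, y, 9), (3, q, 31, z, 2), (3, q, 31, z, 21), (3, q, 31, z, 9), (32, v, 24, b, 1), (32, v, 24, d, 1), (32, v, 24, s, 1), (36, q, 1, t, 2), (36, q, 1, t, 21), (36, q, 1, t, 9), (36, q, 1, y, 2), (36, q, 1, y, 21), (36, q, 1, y, 9)}
σ[B ≤ 25]: keep tuples satisfying B ≤ 25 → {(3, q, 31, v, 2), (3, q, 31, v, 21), (3, q, 31, v, 9), (3, q, 31, w, 2), (3, q, 31, w, 21), (3, q, 31, w, 9), (3, q, 31, y, 2), (3, q, 31, y, 21), (3, q, 31, y, 9), (3, q, 31, z, 2), (3, q, 31, z, 21), (3, q, 31, z, 9)}
Keep only column(s) E, G (9 duplicate(s) eliminated): {(2, 31), (21, 31), (9, 31)}
σ[E ≤ 9]: keep tuples satisfying E ≤ 9 → {(2, 31), (9, 31)}

{(2, 31), (9, 31)}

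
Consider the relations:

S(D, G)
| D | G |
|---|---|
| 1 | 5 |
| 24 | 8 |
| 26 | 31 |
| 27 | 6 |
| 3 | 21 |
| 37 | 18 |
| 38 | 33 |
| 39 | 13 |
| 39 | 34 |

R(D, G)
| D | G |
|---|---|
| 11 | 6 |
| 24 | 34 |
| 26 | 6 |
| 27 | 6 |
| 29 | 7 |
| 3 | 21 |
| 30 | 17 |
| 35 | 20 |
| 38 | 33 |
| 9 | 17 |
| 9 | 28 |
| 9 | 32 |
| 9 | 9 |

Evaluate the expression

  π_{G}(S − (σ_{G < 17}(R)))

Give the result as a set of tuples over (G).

{13, 18, 21, 31, 33, 34, 5, 8}

Filtering on G < 17 leaves {(11, 6), (26, 6), (27, 6), (29, 7), (9, 9)}.
Taking the difference: {(1, 5), (24, 8), (26, 31), (3, 21), (37, 18), (38, 33), (39, 13), (39, 34)}
π[G]: project onto (G) → {13, 18, 21, 31, 33, 34, 5, 8}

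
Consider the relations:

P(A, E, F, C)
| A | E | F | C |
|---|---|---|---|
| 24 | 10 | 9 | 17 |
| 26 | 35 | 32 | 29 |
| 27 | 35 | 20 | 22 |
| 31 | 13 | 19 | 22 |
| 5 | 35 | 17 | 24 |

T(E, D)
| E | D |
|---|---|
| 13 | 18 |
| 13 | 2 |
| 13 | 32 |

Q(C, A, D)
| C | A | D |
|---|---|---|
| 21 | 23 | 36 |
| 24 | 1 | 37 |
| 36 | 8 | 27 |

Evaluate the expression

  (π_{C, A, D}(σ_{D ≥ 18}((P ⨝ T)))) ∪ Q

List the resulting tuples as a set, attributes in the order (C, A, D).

Joining P and T on E yields {(31, 13, 19, 22, 18), (31, 13, 19, 22, 2), (31, 13, 19, 22, 32)}.
Filtering on D ≥ 18 leaves {(31, 13, 19, 22, 18), (31, 13, 19, 22, 32)}.
Projecting to C, A, D: {(22, 31, 18), (22, 31, 32)}
Taking the union: {(21, 23, 36), (22, 31, 18), (22, 31, 32), (24, 1, 37), (36, 8, 27)}

{(21, 23, 36), (22, 31, 18), (22, 31, 32), (24, 1, 37), (36, 8, 27)}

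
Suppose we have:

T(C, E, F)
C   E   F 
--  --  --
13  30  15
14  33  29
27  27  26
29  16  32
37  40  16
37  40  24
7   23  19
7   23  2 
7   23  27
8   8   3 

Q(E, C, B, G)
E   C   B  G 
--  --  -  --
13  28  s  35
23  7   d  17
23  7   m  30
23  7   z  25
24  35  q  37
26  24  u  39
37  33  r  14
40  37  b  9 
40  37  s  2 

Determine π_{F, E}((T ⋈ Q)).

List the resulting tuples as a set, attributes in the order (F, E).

{(16, 40), (19, 23), (2, 23), (24, 40), (27, 23)}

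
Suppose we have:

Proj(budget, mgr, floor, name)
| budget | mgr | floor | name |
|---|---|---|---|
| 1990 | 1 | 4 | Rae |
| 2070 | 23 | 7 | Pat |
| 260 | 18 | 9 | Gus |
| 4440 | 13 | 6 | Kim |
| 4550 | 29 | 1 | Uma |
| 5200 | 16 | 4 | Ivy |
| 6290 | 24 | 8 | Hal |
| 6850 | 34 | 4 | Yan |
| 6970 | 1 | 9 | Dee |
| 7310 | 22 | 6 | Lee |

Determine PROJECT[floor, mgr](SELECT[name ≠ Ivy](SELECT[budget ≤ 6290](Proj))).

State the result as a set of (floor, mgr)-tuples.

σ[budget ≤ 6290]: keep tuples satisfying budget ≤ 6290 → {(1990, 1, 4, Rae), (2070, 23, 7, Pat), (260, 18, 9, Gus), (4440, 13, 6, Kim), (4550, 29, 1, Uma), (5200, 16, 4, Ivy), (6290, 24, 8, Hal)}
σ[name ≠ Ivy]: keep tuples satisfying name ≠ Ivy → {(1990, 1, 4, Rae), (2070, 23, 7, Pat), (260, 18, 9, Gus), (4440, 13, 6, Kim), (4550, 29, 1, Uma), (6290, 24, 8, Hal)}
π[floor, mgr]: project onto (floor, mgr) → {(1, 29), (4, 1), (6, 13), (7, 23), (8, 24), (9, 18)}

{(1, 29), (4, 1), (6, 13), (7, 23), (8, 24), (9, 18)}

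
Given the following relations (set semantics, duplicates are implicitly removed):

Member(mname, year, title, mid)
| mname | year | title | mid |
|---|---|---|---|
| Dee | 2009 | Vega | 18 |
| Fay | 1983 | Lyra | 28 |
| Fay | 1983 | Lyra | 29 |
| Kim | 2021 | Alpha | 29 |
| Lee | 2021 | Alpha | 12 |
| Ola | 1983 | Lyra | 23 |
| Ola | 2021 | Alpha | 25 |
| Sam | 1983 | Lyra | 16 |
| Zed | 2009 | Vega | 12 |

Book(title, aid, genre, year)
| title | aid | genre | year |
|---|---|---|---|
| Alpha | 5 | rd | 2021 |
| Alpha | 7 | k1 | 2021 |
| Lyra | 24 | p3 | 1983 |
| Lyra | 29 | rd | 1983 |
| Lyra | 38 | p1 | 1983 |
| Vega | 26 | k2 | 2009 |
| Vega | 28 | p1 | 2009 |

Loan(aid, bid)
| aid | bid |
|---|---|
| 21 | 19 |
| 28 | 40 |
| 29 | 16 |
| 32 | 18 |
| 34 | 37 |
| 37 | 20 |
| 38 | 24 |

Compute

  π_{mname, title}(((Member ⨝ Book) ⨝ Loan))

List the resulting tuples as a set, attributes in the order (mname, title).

Joining Member and Book on year, title yields {(Dee, 2009, Vega, 18, 26, k2), (Dee, 2009, Vega, 18, 28, p1), (Fay, 1983, Lyra, 28, 24, p3), (Fay, 1983, Lyra, 28, 29, rd), (Fay, 1983, Lyra, 28, 38, p1), (Fay, 1983, Lyra, 29, 24, p3), (Fay, 1983, Lyra, 29, 29, rd), (Fay, 1983, Lyra, 29, 38, p1), (Kim, 2021, Alpha, 29, 5, rd), (Kim, 2021, Alpha, 29, 7, k1), (Lee, 2021, Alpha, 12, 5, rd), (Lee, 2021, Alpha, 12, 7, k1), (Ola, 1983, Lyra, 23, 24, p3), (Ola, 1983, Lyra, 23, 29, rd), (Ola, 1983, Lyra, 23, 38, p1), (Ola, 2021, Alpha, 25, 5, rd), (Ola, 2021, Alpha, 25, 7, k1), (Sam, 1983, Lyra, 16, 24, p3), (Sam, 1983, Lyra, 16, 29, rd), (Sam, 1983, Lyra, 16, 38, p1), (Zed, 2009, Vega, 12, 26, k2), (Zed, 2009, Vega, 12, 28, p1)}.
Joining (Member ⨝ Book) and Loan on aid yields {(Dee, 2009, Vega, 18, 28, p1, 40), (Fay, 1983, Lyra, 28, 29, rd, 16), (Fay, 1983, Lyra, 28, 38, p1, 24), (Fay, 1983, Lyra, 29, 29, rd, 16), (Fay, 1983, Lyra, 29, 38, p1, 24), (Ola, 1983, Lyra, 23, 29, rd, 16), (Ola, 1983, Lyra, 23, 38, p1, 24), (Sam, 1983, Lyra, 16, 29, rd, 16), (Sam, 1983, Lyra, 16, 38, p1, 24), (Zed, 2009, Vega, 12, 28, p1, 40)}.
Keep only column(s) mname, title (5 duplicate(s) eliminated): {(Dee, Vega), (Fay, Lyra), (Ola, Lyra), (Sam, Lyra), (Zed, Vega)}

{(Dee, Vega), (Fay, Lyra), (Ola, Lyra), (Sam, Lyra), (Zed, Vega)}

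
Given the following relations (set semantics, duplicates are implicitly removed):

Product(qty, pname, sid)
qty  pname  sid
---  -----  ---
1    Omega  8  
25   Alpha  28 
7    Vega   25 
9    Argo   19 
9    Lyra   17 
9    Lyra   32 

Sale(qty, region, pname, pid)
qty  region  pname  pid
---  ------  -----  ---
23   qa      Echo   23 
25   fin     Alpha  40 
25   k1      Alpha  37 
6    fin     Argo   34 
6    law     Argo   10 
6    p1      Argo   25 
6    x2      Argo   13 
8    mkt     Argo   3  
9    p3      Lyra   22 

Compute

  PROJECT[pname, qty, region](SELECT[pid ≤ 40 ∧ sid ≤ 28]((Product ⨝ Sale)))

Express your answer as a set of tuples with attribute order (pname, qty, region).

Product ⋈ Sale (natural join on qty, pname): {(25, Alpha, 28, fin, 40), (25, Alpha, 28, k1, 37), (9, Lyra, 17, p3, 22), (9, Lyra, 32, p3, 22)}
σ[pid ≤ 40 ∧ sid ≤ 28]: keep tuples satisfying pid ≤ 40 ∧ sid ≤ 28 → {(25, Alpha, 28, fin, 40), (25, Alpha, 28, k1, 37), (9, Lyra, 17, p3, 22)}
π[pname, qty, region]: project onto (pname, qty, region) → {(Alpha, 25, fin), (Alpha, 25, k1), (Lyra, 9, p3)}

{(Alpha, 25, fin), (Alpha, 25, k1), (Lyra, 9, p3)}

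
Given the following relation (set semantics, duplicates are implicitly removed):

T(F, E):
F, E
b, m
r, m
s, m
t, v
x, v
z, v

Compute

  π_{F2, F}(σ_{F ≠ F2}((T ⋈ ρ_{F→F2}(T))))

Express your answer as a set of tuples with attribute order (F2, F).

ρ[F→F2]: schema becomes (F2, E); tuples unchanged.
Natural join on E: {(b, m, b), (b, m, r), (b, m, s), (r, m, b), (r, m, r), (r, m, s), (s, m, b), (s, m, r), (s, m, s), (t, v, t), (t, v, x), (t, v, z), (x, v, t), (x, v, x), (x, v, z), (z, v, t), (z, v, x), (z, v, z)}
Selection F ≠ F2: {(b, m, r), (b, m, s), (r, m, b), (r, m, s), (s, m, b), (s, m, r), (t, v, x), (t, v, z), (x, v, t), (x, v, z), (z, v, t), (z, v, x)}
Keep only column(s) F2, F: {(b, r), (b, s), (r, b), (r, s), (s, b), (s, r), (t, x), (t, z), (x, t), (x, z), (z, t), (z, x)}

{(b, r), (b, s), (r, b), (r, s), (s, b), (s, r), (t, x), (t, z), (x, t), (x, z), (z, t), (z, x)}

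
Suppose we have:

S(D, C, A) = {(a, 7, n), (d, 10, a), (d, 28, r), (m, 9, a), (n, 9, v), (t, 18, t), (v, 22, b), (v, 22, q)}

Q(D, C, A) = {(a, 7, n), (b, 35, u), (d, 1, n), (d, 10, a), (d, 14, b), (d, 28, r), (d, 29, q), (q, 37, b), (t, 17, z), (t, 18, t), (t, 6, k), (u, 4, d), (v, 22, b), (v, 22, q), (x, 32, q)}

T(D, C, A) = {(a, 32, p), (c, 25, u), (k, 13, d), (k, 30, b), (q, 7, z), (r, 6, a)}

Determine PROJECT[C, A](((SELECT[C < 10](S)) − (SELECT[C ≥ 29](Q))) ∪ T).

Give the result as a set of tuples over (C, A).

Filtering on C < 10 leaves {(a, 7, n), (m, 9, a), (n, 9, v)}.
Filtering on C ≥ 29 leaves {(b, 35, u), (d, 29, q), (q, 37, b), (x, 32, q)}.
Set difference of the two operands is {(a, 7, n), (m, 9, a), (n, 9, v)}.
Set union of the two operands is {(a, 32, p), (a, 7, n), (c, 25, u), (k, 13, d), (k, 30, b), (m, 9, a), (n, 9, v), (q, 7, z), (r, 6, a)}.
π[C, A]: project onto (C, A) → {(13, d), (25, u), (30, b), (32, p), (6, a), (7, n), (7, z), (9, a), (9, v)}

{(13, d), (25, u), (30, b), (32, p), (6, a), (7, n), (7, z), (9, a), (9, v)}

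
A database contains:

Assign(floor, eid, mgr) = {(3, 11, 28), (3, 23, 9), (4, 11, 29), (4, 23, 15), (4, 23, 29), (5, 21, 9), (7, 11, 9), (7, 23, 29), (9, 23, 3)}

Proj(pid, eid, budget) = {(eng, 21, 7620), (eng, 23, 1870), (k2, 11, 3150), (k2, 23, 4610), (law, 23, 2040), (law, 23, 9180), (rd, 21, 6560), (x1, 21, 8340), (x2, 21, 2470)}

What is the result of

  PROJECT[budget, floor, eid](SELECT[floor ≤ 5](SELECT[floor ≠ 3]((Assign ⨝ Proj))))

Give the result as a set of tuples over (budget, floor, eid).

{(1870, 4, 23), (2040, 4, 23), (2470, 5, 21), (3150, 4, 11), (4610, 4, 23), (6560, 5, 21), (7620, 5, 21), (8340, 5, 21), (9180, 4, 23)}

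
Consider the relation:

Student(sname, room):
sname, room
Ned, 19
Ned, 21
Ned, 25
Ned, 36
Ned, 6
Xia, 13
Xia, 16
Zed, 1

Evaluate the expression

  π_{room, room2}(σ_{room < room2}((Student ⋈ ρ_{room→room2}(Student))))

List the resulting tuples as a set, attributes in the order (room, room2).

{(13, 16), (19, 21), (19, 25), (19, 36), (21, 25), (21, 36), (25, 36), (6, 19), (6, 21), (6, 25), (6, 36)}

ρ[room→room2]: schema becomes (sname, room2); tuples unchanged.
Natural join on sname: {(Ned, 19, 19), (Ned, 19, 21), (Ned, 19, 25), (Ned, 19, 36), (Ned, 19, 6), (Ned, 21, 19), (Ned, 21, 21), (Ned, 21, 25), (Ned, 21, 36), (Ned, 21, 6), (Ned, 25, 19), (Ned, 25, 21), (Ned, 25, 25), (Ned, 25, 36), (Ned, 25, 6), (Ned, 36, 19), (Ned, 36, 21), (Ned, 36, 25), (Ned, 36, 36), (Ned, 36, 6), (Ned, 6, 19), (Ned, 6, 21), (Ned, 6, 25), (Ned, 6, 36), (Ned, 6, 6), (Xia, 13, 13), (Xia, 13, 16), (Xia, 16, 13), (Xia, 16, 16), (Zed, 1, 1)}
Filtering on room < room2 leaves {(Ned, 19, 21), (Ned, 19, 25), (Ned, 19, 36), (Ned, 21, 25), (Ned, 21, 36), (Ned, 25, 36), (Ned, 6, 19), (Ned, 6, 21), (Ned, 6, 25), (Ned, 6, 36), (Xia, 13, 16)}.
π_{room, room2} gives {(13, 16), (19, 21), (19, 25), (19, 36), (21, 25), (21, 36), (25, 36), (6, 19), (6, 21), (6, 25), (6, 36)}.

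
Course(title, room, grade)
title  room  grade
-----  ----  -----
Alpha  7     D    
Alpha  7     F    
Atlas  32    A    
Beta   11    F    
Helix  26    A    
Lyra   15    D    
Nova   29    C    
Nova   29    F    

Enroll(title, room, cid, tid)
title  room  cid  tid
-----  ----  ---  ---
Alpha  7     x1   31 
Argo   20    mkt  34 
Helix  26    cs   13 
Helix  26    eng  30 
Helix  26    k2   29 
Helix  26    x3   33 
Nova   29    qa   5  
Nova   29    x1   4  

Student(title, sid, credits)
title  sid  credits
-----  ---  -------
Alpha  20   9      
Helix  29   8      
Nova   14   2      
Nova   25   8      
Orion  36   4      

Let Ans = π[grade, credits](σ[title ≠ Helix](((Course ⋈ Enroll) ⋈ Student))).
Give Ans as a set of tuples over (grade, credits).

{(C, 2), (C, 8), (D, 9), (F, 2), (F, 8), (F, 9)}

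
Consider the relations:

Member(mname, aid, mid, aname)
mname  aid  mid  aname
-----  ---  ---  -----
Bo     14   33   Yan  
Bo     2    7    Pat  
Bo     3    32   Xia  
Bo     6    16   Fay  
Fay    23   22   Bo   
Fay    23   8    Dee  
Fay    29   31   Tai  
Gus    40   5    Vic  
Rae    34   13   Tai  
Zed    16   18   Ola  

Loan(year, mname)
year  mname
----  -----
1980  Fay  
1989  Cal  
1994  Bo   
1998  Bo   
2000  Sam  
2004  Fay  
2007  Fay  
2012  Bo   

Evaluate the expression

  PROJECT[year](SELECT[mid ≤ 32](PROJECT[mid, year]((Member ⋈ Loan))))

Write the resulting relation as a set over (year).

Natural join on mname: {(Bo, 14, 33, Yan, 1994), (Bo, 14, 33, Yan, 1998), (Bo, 14, 33, Yan, 2012), (Bo, 2, 7, Pat, 1994), (Bo, 2, 7, Pat, 1998), (Bo, 2, 7, Pat, 2012), (Bo, 3, 32, Xia, 1994), (Bo, 3, 32, Xia, 1998), (Bo, 3, 32, Xia, 2012), (Bo, 6, 16, Fay, 1994), (Bo, 6, 16, Fay, 1998), (Bo, 6, 16, Fay, 2012), (Fay, 23, 22, Bo, 1980), (Fay, 23, 22, Bo, 2004), (Fay, 23, 22, Bo, 2007), (Fay, 23, 8, Dee, 1980), (Fay, 23, 8, Dee, 2004), (Fay, 23, 8, Dee, 2007), (Fay, 29, 31, Tai, 1980), (Fay, 29, 31, Tai, 2004), (Fay, 29, 31, Tai, 2007)}
Keep only column(s) mid, year: {(16, 1994), (16, 1998), (16, 2012), (22, 1980), (22, 2004), (22, 2007), (31, 1980), (31, 2004), (31, 2007), (32, 1994), (32, 1998), (32, 2012), (33, 1994), (33, 1998), (33, 2012), (7, 1994), (7, 1998), (7, 2012), (8, 1980), (8, 2004), (8, 2007)}
Apply σ_{mid ≤ 32}; surviving tuples: {(16, 1994), (16, 1998), (16, 2012), (22, 1980), (22, 2004), (22, 2007), (31, 1980), (31, 2004), (31, 2007), (32, 1994), (32, 1998), (32, 2012), (7, 1994), (7, 1998), (7, 2012), (8, 1980), (8, 2004), (8, 2007)}
Keep only column(s) year (12 duplicate(s) eliminated): {1980, 1994, 1998, 2004, 2007, 2012}

{1980, 1994, 1998, 2004, 2007, 2012}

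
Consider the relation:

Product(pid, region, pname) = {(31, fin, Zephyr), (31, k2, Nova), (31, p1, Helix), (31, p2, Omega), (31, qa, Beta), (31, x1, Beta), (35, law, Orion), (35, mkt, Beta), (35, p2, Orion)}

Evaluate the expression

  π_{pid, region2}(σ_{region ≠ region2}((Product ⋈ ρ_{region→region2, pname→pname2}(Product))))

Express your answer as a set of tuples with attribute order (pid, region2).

{(31, fin), (31, k2), (31, p1), (31, p2), (31, qa), (31, x1), (35, law), (35, mkt), (35, p2)}

ρ[region→region2, pname→pname2]: schema becomes (pid, region2, pname2); tuples unchanged.
Product ⋈ ρ_{region→region2, pname→pname2}(Product) (natural join on pid): {(31, fin, Zephyr, fin, Zephyr), (31, fin, Zephyr, k2, Nova), (31, fin, Zephyr, p1, Helix), (31, fin, Zephyr, p2, Omega), (31, fin, Zephyr, qa, Beta), (31, fin, Zephyr, x1, Beta), (31, k2, Nova, fin, Zephyr), (31, k2, Nova, k2, Nova), (31, k2, Nova, p1, Helix), (31, k2, Nova, p2, Omega), (31, k2, Nova, qa, Beta), (31, k2, Nova, x1, Beta), (31, p1, Helix, fin, Zephyr), (31, p1, Helix, k2, Nova), (31, p1, Helix, p1, Helix), (31, p1, Helix, p2, Omega), (31, p1, Helix, qa, Beta), (31, p1, Helix, x1, Beta), (31, p2, Omega, fin, Zephyr), (31, p2, Omega, k2, Nova), (31, p2, Omega, p1, Helix), (31, p2, Omega, p2, Omega), (31, p2, Omega, qa, Beta), (31, p2, Omega, x1, Beta), (31, qa, Beta, fin, Zephyr), (31, qa, Beta, k2, Nova), (31, qa, Beta, p1, Helix), (31, qa, Beta, p2, Omega), (31, qa, Beta, qa, Beta), (31, qa, Beta, x1, Beta), (31, x1, Beta, fin, Zephyr), (31, x1, Beta, k2, Nova), (31, x1, Beta, p1, Helix), (31, x1, Beta, p2, Omega), (31, x1, Beta, qa, Beta), (31, x1, Beta, x1, Beta), (35, law, Orion, law, Orion), (35, law, Orion, mkt, Beta), (35, law, Orion, p2, Orion), (35, mkt, Beta, law, Orion), (35, mkt, Beta, mkt, Beta), (35, mkt, Beta, p2, Orion), (35, p2, Orion, law, Orion), (35, p2, Orion, mkt, Beta), (35, p2, Orion, p2, Orion)}
Apply σ_{region ≠ region2}; surviving tuples: {(31, fin, Zephyr, k2, Nova), (31, fin, Zephyr, p1, Helix), (31, fin, Zephyr, p2, Omega), (31, fin, Zephyr, qa, Beta), (31, fin, Zephyr, x1, Beta), (31, k2, Nova, fin, Zephyr), (31, k2, Nova, p1, Helix), (31, k2, Nova, p2, Omega), (31, k2, Nova, qa, Beta), (31, k2, Nova, x1, Beta), (31, p1, Helix, fin, Zephyr), (31, p1, Helix, k2, Nova), (31, p1, Helix, p2, Omega), (31, p1, Helix, qa, Beta), (31, p1, Helix, x1, Beta), (31, p2, Omega, fin, Zephyr), (31, p2, Omega, k2, Nova), (31, p2, Omega, p1, Helix), (31, p2, Omega, qa, Beta), (31, p2, Omega, x1, Beta), (31, qa, Beta, fin, Zephyr), (31, qa, Beta, k2, Nova), (31, qa, Beta, p1, Helix), (31, qa, Beta, p2, Omega), (31, qa, Beta, x1, Beta), (31, x1, Beta, fin, Zephyr), (31, x1, Beta, k2, Nova), (31, x1, Beta, p1, Helix), (31, x1, Beta, p2, Omega), (31, x1, Beta, qa, Beta), (35, law, Orion, mkt, Beta), (35, law, Orion, p2, Orion), (35, mkt, Beta, law, Orion), (35, mkt, Beta, p2, Orion), (35, p2, Orion, law, Orion), (35, p2, Orion, mkt, Beta)}
Projecting to pid, region2 (27 duplicate(s) eliminated): {(31, fin), (31, k2), (31, p1), (31, p2), (31, qa), (31, x1), (35, law), (35, mkt), (35, p2)}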